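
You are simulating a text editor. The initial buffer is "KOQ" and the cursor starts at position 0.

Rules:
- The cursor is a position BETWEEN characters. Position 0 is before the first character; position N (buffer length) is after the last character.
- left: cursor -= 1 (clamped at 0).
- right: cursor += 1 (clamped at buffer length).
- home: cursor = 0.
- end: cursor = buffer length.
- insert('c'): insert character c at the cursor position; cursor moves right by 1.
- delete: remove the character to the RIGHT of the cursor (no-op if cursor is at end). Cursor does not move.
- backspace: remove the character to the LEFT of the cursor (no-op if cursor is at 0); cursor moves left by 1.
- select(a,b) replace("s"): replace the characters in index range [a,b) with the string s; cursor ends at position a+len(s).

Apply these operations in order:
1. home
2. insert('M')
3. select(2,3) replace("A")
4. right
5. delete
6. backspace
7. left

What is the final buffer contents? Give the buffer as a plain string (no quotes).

Answer: MKA

Derivation:
After op 1 (home): buf='KOQ' cursor=0
After op 2 (insert('M')): buf='MKOQ' cursor=1
After op 3 (select(2,3) replace("A")): buf='MKAQ' cursor=3
After op 4 (right): buf='MKAQ' cursor=4
After op 5 (delete): buf='MKAQ' cursor=4
After op 6 (backspace): buf='MKA' cursor=3
After op 7 (left): buf='MKA' cursor=2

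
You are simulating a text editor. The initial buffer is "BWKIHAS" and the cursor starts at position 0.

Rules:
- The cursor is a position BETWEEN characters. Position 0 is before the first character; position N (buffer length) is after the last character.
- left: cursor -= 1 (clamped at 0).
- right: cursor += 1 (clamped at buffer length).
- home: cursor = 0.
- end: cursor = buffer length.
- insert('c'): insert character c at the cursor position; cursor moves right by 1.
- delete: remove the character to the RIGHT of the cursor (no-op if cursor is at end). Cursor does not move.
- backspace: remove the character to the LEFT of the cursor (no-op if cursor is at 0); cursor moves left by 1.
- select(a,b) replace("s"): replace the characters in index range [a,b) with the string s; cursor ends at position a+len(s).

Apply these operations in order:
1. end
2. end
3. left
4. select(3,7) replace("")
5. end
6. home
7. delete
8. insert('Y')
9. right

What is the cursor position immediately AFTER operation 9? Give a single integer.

After op 1 (end): buf='BWKIHAS' cursor=7
After op 2 (end): buf='BWKIHAS' cursor=7
After op 3 (left): buf='BWKIHAS' cursor=6
After op 4 (select(3,7) replace("")): buf='BWK' cursor=3
After op 5 (end): buf='BWK' cursor=3
After op 6 (home): buf='BWK' cursor=0
After op 7 (delete): buf='WK' cursor=0
After op 8 (insert('Y')): buf='YWK' cursor=1
After op 9 (right): buf='YWK' cursor=2

Answer: 2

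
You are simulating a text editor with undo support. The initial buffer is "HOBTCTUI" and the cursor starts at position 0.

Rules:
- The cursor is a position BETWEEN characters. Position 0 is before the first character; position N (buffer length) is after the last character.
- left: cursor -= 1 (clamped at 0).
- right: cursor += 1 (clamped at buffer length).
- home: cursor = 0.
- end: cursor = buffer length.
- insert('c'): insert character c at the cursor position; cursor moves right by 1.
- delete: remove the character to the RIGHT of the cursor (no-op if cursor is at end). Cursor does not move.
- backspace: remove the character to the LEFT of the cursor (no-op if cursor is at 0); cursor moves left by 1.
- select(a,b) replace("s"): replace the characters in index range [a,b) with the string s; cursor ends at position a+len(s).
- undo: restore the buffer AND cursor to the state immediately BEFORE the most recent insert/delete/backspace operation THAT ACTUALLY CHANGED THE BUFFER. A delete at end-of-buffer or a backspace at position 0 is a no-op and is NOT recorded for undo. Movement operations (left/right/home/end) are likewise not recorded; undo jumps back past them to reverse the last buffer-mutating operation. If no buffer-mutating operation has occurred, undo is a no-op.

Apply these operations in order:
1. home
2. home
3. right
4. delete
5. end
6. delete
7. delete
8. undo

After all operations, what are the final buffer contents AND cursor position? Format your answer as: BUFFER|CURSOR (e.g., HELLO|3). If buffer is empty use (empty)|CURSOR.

After op 1 (home): buf='HOBTCTUI' cursor=0
After op 2 (home): buf='HOBTCTUI' cursor=0
After op 3 (right): buf='HOBTCTUI' cursor=1
After op 4 (delete): buf='HBTCTUI' cursor=1
After op 5 (end): buf='HBTCTUI' cursor=7
After op 6 (delete): buf='HBTCTUI' cursor=7
After op 7 (delete): buf='HBTCTUI' cursor=7
After op 8 (undo): buf='HOBTCTUI' cursor=1

Answer: HOBTCTUI|1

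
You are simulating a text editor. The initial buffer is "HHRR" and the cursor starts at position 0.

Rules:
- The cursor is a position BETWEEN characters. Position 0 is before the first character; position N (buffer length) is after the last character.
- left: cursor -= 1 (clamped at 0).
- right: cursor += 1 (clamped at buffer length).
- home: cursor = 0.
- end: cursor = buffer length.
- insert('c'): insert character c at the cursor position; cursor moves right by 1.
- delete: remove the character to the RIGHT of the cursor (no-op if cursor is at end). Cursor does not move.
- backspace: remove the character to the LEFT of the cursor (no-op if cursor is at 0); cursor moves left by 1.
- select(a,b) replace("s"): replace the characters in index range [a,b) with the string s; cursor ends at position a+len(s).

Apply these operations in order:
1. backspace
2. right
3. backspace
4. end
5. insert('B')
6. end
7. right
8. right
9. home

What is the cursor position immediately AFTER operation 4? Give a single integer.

Answer: 3

Derivation:
After op 1 (backspace): buf='HHRR' cursor=0
After op 2 (right): buf='HHRR' cursor=1
After op 3 (backspace): buf='HRR' cursor=0
After op 4 (end): buf='HRR' cursor=3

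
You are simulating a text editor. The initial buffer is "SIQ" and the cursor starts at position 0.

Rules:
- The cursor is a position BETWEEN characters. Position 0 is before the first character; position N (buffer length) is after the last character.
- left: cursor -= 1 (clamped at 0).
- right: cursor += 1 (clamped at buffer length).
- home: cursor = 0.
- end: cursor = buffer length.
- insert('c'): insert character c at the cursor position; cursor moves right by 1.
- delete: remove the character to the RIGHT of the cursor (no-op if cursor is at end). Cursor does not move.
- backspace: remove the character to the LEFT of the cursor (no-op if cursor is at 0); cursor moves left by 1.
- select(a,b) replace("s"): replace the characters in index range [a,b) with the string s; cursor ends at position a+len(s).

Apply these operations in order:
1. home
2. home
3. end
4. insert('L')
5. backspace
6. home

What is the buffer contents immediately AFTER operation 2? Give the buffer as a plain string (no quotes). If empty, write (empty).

After op 1 (home): buf='SIQ' cursor=0
After op 2 (home): buf='SIQ' cursor=0

Answer: SIQ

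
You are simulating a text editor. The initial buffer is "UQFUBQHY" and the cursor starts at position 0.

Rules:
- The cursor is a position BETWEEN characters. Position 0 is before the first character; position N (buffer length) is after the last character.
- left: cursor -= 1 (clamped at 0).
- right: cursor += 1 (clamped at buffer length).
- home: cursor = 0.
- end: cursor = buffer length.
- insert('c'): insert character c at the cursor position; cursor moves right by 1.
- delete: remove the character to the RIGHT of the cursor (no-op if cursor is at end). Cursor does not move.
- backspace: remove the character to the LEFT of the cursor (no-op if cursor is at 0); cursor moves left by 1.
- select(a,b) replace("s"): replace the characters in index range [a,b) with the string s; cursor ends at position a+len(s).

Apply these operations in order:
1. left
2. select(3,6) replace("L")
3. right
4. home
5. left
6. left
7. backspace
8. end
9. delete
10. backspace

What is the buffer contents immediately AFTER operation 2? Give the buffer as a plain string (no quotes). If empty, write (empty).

Answer: UQFLHY

Derivation:
After op 1 (left): buf='UQFUBQHY' cursor=0
After op 2 (select(3,6) replace("L")): buf='UQFLHY' cursor=4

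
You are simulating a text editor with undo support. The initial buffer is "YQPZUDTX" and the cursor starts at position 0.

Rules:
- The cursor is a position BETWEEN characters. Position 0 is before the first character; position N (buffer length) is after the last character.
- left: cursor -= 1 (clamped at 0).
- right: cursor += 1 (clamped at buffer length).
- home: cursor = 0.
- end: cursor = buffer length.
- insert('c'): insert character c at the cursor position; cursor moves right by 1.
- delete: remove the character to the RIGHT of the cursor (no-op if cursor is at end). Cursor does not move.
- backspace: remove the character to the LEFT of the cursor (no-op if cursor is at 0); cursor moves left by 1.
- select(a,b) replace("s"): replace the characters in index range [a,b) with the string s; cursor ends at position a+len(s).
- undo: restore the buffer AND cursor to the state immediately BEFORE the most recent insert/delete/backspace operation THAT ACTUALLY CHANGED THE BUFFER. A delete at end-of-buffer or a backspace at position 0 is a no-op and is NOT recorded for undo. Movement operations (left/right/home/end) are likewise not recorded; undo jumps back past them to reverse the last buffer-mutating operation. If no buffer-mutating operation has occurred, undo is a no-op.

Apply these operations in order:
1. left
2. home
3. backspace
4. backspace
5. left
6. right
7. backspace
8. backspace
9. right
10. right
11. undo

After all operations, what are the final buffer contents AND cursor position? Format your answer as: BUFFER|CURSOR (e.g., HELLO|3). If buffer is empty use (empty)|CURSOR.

Answer: YQPZUDTX|1

Derivation:
After op 1 (left): buf='YQPZUDTX' cursor=0
After op 2 (home): buf='YQPZUDTX' cursor=0
After op 3 (backspace): buf='YQPZUDTX' cursor=0
After op 4 (backspace): buf='YQPZUDTX' cursor=0
After op 5 (left): buf='YQPZUDTX' cursor=0
After op 6 (right): buf='YQPZUDTX' cursor=1
After op 7 (backspace): buf='QPZUDTX' cursor=0
After op 8 (backspace): buf='QPZUDTX' cursor=0
After op 9 (right): buf='QPZUDTX' cursor=1
After op 10 (right): buf='QPZUDTX' cursor=2
After op 11 (undo): buf='YQPZUDTX' cursor=1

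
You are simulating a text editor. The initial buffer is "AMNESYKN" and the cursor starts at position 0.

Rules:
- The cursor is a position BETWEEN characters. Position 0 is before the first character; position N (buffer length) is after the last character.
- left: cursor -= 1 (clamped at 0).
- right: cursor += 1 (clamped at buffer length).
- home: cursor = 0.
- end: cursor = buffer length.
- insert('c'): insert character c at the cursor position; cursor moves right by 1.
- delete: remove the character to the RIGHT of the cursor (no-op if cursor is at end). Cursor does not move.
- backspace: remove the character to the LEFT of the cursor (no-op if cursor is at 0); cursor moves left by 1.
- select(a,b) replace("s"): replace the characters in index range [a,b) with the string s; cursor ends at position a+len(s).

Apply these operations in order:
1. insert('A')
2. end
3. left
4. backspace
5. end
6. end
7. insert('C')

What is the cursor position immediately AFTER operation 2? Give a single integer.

After op 1 (insert('A')): buf='AAMNESYKN' cursor=1
After op 2 (end): buf='AAMNESYKN' cursor=9

Answer: 9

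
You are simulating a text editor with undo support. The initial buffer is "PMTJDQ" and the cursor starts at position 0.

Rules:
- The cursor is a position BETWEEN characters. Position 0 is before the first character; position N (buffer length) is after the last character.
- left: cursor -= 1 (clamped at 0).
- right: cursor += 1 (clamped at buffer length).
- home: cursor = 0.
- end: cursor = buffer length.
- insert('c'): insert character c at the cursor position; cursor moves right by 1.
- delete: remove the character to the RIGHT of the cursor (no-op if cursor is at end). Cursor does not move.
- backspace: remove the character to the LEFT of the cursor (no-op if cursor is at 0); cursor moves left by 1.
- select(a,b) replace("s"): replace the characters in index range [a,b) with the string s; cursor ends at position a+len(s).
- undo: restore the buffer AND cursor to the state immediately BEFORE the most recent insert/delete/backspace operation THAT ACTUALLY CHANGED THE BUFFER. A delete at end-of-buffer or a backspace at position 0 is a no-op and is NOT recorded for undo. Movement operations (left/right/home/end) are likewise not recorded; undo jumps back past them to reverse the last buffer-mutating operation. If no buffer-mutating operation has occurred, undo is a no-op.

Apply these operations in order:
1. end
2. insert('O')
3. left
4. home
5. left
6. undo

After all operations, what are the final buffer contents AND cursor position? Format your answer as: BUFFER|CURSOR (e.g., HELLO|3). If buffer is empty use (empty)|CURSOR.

Answer: PMTJDQ|6

Derivation:
After op 1 (end): buf='PMTJDQ' cursor=6
After op 2 (insert('O')): buf='PMTJDQO' cursor=7
After op 3 (left): buf='PMTJDQO' cursor=6
After op 4 (home): buf='PMTJDQO' cursor=0
After op 5 (left): buf='PMTJDQO' cursor=0
After op 6 (undo): buf='PMTJDQ' cursor=6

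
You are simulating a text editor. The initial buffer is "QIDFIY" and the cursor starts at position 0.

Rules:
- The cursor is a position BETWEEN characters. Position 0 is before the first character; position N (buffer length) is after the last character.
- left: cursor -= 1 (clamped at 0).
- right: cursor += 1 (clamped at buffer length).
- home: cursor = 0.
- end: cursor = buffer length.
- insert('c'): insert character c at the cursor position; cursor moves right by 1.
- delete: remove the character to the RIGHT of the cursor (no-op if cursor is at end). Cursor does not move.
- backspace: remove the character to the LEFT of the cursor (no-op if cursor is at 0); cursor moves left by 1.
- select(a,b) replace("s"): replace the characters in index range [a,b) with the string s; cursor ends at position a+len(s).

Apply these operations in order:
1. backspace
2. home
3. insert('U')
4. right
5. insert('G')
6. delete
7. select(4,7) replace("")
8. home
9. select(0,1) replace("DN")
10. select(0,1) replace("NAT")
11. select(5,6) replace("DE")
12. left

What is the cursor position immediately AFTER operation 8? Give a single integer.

After op 1 (backspace): buf='QIDFIY' cursor=0
After op 2 (home): buf='QIDFIY' cursor=0
After op 3 (insert('U')): buf='UQIDFIY' cursor=1
After op 4 (right): buf='UQIDFIY' cursor=2
After op 5 (insert('G')): buf='UQGIDFIY' cursor=3
After op 6 (delete): buf='UQGDFIY' cursor=3
After op 7 (select(4,7) replace("")): buf='UQGD' cursor=4
After op 8 (home): buf='UQGD' cursor=0

Answer: 0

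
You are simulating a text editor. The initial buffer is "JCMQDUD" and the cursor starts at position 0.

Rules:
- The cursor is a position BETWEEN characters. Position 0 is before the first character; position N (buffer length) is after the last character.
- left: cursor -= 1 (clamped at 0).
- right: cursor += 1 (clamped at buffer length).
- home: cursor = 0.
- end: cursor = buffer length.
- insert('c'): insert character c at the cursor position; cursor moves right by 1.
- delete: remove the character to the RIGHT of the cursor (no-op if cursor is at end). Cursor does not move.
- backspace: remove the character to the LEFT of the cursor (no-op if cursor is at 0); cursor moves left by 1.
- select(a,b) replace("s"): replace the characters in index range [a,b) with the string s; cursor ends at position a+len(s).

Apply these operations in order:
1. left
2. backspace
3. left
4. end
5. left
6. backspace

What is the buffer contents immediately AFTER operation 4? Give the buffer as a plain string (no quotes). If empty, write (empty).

After op 1 (left): buf='JCMQDUD' cursor=0
After op 2 (backspace): buf='JCMQDUD' cursor=0
After op 3 (left): buf='JCMQDUD' cursor=0
After op 4 (end): buf='JCMQDUD' cursor=7

Answer: JCMQDUD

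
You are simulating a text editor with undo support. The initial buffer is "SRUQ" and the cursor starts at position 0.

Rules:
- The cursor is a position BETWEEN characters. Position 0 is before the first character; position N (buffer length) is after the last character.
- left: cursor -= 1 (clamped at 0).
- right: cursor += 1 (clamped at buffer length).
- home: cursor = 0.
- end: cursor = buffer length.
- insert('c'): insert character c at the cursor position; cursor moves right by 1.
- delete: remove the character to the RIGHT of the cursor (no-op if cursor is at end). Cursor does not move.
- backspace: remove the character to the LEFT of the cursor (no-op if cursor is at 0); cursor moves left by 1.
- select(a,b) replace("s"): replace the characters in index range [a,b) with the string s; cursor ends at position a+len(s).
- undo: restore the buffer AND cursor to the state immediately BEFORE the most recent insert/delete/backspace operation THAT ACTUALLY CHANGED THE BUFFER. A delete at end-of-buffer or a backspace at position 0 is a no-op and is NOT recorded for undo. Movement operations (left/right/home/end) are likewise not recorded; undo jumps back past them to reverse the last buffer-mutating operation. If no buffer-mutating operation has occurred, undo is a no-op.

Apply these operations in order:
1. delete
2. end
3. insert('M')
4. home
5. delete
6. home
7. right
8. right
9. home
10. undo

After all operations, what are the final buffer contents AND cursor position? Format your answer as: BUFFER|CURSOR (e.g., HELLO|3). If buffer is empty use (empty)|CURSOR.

Answer: RUQM|0

Derivation:
After op 1 (delete): buf='RUQ' cursor=0
After op 2 (end): buf='RUQ' cursor=3
After op 3 (insert('M')): buf='RUQM' cursor=4
After op 4 (home): buf='RUQM' cursor=0
After op 5 (delete): buf='UQM' cursor=0
After op 6 (home): buf='UQM' cursor=0
After op 7 (right): buf='UQM' cursor=1
After op 8 (right): buf='UQM' cursor=2
After op 9 (home): buf='UQM' cursor=0
After op 10 (undo): buf='RUQM' cursor=0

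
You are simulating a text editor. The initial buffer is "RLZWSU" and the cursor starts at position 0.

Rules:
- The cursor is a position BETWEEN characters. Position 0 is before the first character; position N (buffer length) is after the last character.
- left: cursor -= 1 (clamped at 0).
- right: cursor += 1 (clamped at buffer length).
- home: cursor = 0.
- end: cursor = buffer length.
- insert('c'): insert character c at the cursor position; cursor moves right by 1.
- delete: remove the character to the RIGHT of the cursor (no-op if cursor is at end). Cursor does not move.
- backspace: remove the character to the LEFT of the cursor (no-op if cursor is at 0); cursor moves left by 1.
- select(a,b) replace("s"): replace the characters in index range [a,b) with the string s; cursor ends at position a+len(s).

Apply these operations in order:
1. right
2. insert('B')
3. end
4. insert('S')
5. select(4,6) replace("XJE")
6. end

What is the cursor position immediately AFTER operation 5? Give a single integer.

After op 1 (right): buf='RLZWSU' cursor=1
After op 2 (insert('B')): buf='RBLZWSU' cursor=2
After op 3 (end): buf='RBLZWSU' cursor=7
After op 4 (insert('S')): buf='RBLZWSUS' cursor=8
After op 5 (select(4,6) replace("XJE")): buf='RBLZXJEUS' cursor=7

Answer: 7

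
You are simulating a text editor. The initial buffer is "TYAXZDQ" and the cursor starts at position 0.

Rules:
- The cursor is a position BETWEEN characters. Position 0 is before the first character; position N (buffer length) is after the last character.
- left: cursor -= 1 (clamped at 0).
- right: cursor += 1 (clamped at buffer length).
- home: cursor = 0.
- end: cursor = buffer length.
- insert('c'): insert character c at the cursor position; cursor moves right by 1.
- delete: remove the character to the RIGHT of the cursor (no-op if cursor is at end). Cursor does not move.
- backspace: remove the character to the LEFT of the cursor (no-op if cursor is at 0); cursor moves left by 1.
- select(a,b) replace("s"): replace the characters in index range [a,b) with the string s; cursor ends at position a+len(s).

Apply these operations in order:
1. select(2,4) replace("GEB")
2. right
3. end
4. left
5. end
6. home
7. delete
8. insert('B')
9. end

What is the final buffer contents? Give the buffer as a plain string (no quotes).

Answer: BYGEBZDQ

Derivation:
After op 1 (select(2,4) replace("GEB")): buf='TYGEBZDQ' cursor=5
After op 2 (right): buf='TYGEBZDQ' cursor=6
After op 3 (end): buf='TYGEBZDQ' cursor=8
After op 4 (left): buf='TYGEBZDQ' cursor=7
After op 5 (end): buf='TYGEBZDQ' cursor=8
After op 6 (home): buf='TYGEBZDQ' cursor=0
After op 7 (delete): buf='YGEBZDQ' cursor=0
After op 8 (insert('B')): buf='BYGEBZDQ' cursor=1
After op 9 (end): buf='BYGEBZDQ' cursor=8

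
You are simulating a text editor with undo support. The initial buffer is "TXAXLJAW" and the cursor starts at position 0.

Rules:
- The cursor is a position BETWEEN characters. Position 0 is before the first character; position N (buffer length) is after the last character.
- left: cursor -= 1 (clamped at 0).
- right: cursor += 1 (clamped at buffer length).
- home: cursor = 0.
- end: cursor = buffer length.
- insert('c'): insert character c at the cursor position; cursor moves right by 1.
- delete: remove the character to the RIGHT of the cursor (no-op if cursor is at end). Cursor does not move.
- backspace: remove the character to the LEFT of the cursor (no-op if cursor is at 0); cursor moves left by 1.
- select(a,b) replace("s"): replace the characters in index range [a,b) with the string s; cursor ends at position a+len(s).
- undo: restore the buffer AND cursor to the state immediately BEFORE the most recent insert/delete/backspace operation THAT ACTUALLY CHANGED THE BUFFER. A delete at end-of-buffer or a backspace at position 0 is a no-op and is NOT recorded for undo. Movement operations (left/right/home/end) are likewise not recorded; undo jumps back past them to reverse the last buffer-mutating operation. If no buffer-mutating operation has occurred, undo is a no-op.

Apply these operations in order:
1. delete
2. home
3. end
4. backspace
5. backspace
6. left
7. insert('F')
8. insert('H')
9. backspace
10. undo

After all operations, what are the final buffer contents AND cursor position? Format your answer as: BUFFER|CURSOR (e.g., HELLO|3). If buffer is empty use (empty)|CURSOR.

After op 1 (delete): buf='XAXLJAW' cursor=0
After op 2 (home): buf='XAXLJAW' cursor=0
After op 3 (end): buf='XAXLJAW' cursor=7
After op 4 (backspace): buf='XAXLJA' cursor=6
After op 5 (backspace): buf='XAXLJ' cursor=5
After op 6 (left): buf='XAXLJ' cursor=4
After op 7 (insert('F')): buf='XAXLFJ' cursor=5
After op 8 (insert('H')): buf='XAXLFHJ' cursor=6
After op 9 (backspace): buf='XAXLFJ' cursor=5
After op 10 (undo): buf='XAXLFHJ' cursor=6

Answer: XAXLFHJ|6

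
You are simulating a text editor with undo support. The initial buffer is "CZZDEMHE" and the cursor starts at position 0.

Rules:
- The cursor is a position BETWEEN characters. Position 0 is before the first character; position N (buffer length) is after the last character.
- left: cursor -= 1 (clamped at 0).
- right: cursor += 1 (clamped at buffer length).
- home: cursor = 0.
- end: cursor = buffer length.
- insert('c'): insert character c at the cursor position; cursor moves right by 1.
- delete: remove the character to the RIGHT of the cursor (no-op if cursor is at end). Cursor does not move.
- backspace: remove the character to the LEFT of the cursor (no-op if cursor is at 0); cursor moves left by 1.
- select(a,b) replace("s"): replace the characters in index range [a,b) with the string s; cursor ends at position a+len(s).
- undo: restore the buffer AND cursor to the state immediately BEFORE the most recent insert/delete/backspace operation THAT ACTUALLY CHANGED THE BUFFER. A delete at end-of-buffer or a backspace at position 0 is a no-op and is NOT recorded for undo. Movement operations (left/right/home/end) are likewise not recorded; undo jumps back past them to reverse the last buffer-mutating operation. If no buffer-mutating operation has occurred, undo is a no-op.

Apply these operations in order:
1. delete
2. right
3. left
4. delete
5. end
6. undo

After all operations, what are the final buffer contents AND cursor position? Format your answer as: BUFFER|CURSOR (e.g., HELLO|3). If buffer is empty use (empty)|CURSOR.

After op 1 (delete): buf='ZZDEMHE' cursor=0
After op 2 (right): buf='ZZDEMHE' cursor=1
After op 3 (left): buf='ZZDEMHE' cursor=0
After op 4 (delete): buf='ZDEMHE' cursor=0
After op 5 (end): buf='ZDEMHE' cursor=6
After op 6 (undo): buf='ZZDEMHE' cursor=0

Answer: ZZDEMHE|0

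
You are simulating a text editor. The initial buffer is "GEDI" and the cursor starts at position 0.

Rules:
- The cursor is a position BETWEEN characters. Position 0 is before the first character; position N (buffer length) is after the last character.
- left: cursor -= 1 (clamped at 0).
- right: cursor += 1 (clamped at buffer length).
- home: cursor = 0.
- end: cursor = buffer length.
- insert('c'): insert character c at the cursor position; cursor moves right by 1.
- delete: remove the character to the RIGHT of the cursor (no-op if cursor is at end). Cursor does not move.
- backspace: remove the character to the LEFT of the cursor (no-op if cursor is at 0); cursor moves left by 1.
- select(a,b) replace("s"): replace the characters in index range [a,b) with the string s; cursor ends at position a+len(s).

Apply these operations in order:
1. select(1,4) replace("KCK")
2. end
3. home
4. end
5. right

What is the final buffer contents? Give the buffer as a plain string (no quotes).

Answer: GKCK

Derivation:
After op 1 (select(1,4) replace("KCK")): buf='GKCK' cursor=4
After op 2 (end): buf='GKCK' cursor=4
After op 3 (home): buf='GKCK' cursor=0
After op 4 (end): buf='GKCK' cursor=4
After op 5 (right): buf='GKCK' cursor=4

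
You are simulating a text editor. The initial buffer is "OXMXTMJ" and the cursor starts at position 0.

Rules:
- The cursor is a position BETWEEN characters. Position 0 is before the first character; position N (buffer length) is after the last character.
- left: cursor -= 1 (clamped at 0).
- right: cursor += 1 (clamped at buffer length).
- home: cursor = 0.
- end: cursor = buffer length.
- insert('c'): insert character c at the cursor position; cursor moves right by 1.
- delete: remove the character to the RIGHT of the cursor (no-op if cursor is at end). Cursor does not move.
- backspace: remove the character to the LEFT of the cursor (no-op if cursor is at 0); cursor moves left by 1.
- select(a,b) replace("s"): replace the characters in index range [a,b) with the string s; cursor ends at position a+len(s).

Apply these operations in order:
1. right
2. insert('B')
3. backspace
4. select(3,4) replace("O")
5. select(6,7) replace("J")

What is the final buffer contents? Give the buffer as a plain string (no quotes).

After op 1 (right): buf='OXMXTMJ' cursor=1
After op 2 (insert('B')): buf='OBXMXTMJ' cursor=2
After op 3 (backspace): buf='OXMXTMJ' cursor=1
After op 4 (select(3,4) replace("O")): buf='OXMOTMJ' cursor=4
After op 5 (select(6,7) replace("J")): buf='OXMOTMJ' cursor=7

Answer: OXMOTMJ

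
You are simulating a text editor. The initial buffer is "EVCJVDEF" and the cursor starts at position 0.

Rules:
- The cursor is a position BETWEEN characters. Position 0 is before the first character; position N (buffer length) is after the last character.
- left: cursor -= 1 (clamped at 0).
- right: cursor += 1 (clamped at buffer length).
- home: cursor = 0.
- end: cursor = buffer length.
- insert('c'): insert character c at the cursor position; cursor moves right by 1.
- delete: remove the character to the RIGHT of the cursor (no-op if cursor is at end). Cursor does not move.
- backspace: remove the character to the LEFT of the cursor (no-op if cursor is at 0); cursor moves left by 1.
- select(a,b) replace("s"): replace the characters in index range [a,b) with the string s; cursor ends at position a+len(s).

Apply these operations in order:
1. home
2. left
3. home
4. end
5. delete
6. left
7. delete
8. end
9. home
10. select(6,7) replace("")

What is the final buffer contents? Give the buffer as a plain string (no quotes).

Answer: EVCJVD

Derivation:
After op 1 (home): buf='EVCJVDEF' cursor=0
After op 2 (left): buf='EVCJVDEF' cursor=0
After op 3 (home): buf='EVCJVDEF' cursor=0
After op 4 (end): buf='EVCJVDEF' cursor=8
After op 5 (delete): buf='EVCJVDEF' cursor=8
After op 6 (left): buf='EVCJVDEF' cursor=7
After op 7 (delete): buf='EVCJVDE' cursor=7
After op 8 (end): buf='EVCJVDE' cursor=7
After op 9 (home): buf='EVCJVDE' cursor=0
After op 10 (select(6,7) replace("")): buf='EVCJVD' cursor=6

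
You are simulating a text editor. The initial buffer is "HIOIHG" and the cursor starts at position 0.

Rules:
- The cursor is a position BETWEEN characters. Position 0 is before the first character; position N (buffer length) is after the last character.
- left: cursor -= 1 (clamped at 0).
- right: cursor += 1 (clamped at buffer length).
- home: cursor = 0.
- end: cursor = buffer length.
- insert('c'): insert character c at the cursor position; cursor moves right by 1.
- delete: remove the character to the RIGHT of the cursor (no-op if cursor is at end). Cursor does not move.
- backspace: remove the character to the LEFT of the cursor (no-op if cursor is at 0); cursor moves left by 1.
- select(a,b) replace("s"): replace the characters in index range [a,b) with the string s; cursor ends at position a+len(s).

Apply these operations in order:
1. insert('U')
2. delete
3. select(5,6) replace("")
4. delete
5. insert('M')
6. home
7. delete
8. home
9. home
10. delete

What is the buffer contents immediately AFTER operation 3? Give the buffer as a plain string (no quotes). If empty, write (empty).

After op 1 (insert('U')): buf='UHIOIHG' cursor=1
After op 2 (delete): buf='UIOIHG' cursor=1
After op 3 (select(5,6) replace("")): buf='UIOIH' cursor=5

Answer: UIOIH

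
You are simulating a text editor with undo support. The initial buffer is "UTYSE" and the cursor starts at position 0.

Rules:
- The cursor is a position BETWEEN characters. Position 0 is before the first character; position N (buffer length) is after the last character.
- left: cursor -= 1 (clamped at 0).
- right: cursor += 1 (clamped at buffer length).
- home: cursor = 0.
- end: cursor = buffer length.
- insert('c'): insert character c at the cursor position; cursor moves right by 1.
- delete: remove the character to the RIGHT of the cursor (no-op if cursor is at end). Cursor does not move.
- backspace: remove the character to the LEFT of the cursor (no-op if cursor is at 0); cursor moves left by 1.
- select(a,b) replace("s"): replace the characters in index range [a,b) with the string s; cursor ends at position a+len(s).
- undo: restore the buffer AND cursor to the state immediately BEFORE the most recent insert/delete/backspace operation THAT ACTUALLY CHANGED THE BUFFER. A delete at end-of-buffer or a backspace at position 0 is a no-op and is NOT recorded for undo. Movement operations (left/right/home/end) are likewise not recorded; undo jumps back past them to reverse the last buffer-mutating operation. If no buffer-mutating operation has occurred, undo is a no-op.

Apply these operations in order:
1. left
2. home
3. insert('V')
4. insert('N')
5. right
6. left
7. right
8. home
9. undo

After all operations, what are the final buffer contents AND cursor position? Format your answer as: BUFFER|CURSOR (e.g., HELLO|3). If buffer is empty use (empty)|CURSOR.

After op 1 (left): buf='UTYSE' cursor=0
After op 2 (home): buf='UTYSE' cursor=0
After op 3 (insert('V')): buf='VUTYSE' cursor=1
After op 4 (insert('N')): buf='VNUTYSE' cursor=2
After op 5 (right): buf='VNUTYSE' cursor=3
After op 6 (left): buf='VNUTYSE' cursor=2
After op 7 (right): buf='VNUTYSE' cursor=3
After op 8 (home): buf='VNUTYSE' cursor=0
After op 9 (undo): buf='VUTYSE' cursor=1

Answer: VUTYSE|1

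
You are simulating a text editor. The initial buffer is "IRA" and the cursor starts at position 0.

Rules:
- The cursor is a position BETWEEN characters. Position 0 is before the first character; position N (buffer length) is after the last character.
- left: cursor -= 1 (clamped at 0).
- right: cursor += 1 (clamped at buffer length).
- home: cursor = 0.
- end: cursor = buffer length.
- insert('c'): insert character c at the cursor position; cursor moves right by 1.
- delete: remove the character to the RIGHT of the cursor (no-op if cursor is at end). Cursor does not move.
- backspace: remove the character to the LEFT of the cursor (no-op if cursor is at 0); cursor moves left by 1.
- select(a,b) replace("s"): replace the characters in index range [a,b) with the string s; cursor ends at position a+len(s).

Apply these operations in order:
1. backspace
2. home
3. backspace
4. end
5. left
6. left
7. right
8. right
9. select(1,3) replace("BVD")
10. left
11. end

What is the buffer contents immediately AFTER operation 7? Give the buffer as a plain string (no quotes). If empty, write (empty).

Answer: IRA

Derivation:
After op 1 (backspace): buf='IRA' cursor=0
After op 2 (home): buf='IRA' cursor=0
After op 3 (backspace): buf='IRA' cursor=0
After op 4 (end): buf='IRA' cursor=3
After op 5 (left): buf='IRA' cursor=2
After op 6 (left): buf='IRA' cursor=1
After op 7 (right): buf='IRA' cursor=2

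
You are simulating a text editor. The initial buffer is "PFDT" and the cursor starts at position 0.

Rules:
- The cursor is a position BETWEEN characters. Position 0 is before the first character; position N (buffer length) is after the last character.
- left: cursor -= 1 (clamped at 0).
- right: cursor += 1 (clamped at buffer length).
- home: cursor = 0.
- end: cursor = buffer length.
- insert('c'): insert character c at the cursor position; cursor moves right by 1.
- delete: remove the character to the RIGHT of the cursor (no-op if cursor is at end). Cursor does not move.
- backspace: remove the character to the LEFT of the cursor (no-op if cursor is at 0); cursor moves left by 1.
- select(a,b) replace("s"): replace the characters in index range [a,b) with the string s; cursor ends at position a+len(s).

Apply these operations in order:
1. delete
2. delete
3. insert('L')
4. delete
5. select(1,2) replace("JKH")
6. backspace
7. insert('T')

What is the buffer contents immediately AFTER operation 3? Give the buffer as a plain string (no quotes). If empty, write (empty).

Answer: LDT

Derivation:
After op 1 (delete): buf='FDT' cursor=0
After op 2 (delete): buf='DT' cursor=0
After op 3 (insert('L')): buf='LDT' cursor=1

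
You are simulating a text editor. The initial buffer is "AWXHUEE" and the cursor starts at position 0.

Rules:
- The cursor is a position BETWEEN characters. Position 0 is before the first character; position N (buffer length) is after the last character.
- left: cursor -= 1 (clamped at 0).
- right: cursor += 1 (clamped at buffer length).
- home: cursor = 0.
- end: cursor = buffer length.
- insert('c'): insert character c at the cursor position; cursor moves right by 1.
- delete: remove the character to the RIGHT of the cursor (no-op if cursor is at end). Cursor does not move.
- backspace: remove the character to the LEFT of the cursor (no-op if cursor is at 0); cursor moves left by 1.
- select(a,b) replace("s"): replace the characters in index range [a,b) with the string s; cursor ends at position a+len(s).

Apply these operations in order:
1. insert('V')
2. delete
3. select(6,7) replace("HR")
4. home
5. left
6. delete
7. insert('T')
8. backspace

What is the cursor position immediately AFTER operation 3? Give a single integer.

Answer: 8

Derivation:
After op 1 (insert('V')): buf='VAWXHUEE' cursor=1
After op 2 (delete): buf='VWXHUEE' cursor=1
After op 3 (select(6,7) replace("HR")): buf='VWXHUEHR' cursor=8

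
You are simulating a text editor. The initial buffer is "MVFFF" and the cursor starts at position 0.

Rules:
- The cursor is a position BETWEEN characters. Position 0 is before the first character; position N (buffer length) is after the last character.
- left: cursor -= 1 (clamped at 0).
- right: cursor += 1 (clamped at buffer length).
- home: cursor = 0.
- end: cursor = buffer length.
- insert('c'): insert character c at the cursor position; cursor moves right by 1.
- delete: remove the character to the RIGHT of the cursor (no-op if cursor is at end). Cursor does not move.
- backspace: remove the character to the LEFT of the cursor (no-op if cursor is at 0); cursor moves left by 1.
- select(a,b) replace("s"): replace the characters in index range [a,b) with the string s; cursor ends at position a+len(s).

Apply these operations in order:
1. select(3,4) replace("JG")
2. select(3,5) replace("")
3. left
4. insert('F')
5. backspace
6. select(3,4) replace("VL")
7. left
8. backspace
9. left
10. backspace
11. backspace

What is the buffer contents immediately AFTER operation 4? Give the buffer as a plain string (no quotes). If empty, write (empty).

After op 1 (select(3,4) replace("JG")): buf='MVFJGF' cursor=5
After op 2 (select(3,5) replace("")): buf='MVFF' cursor=3
After op 3 (left): buf='MVFF' cursor=2
After op 4 (insert('F')): buf='MVFFF' cursor=3

Answer: MVFFF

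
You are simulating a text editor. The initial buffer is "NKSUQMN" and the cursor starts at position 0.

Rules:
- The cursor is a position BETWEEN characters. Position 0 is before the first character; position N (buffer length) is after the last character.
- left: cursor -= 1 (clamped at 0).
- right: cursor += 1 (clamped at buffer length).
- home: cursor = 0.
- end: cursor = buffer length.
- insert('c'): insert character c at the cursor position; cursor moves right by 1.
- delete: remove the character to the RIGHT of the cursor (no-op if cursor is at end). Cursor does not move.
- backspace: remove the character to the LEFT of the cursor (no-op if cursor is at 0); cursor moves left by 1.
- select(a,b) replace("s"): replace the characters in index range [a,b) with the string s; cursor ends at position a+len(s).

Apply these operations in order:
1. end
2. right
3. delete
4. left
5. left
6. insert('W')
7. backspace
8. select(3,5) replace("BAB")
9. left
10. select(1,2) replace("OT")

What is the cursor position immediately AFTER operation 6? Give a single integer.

Answer: 6

Derivation:
After op 1 (end): buf='NKSUQMN' cursor=7
After op 2 (right): buf='NKSUQMN' cursor=7
After op 3 (delete): buf='NKSUQMN' cursor=7
After op 4 (left): buf='NKSUQMN' cursor=6
After op 5 (left): buf='NKSUQMN' cursor=5
After op 6 (insert('W')): buf='NKSUQWMN' cursor=6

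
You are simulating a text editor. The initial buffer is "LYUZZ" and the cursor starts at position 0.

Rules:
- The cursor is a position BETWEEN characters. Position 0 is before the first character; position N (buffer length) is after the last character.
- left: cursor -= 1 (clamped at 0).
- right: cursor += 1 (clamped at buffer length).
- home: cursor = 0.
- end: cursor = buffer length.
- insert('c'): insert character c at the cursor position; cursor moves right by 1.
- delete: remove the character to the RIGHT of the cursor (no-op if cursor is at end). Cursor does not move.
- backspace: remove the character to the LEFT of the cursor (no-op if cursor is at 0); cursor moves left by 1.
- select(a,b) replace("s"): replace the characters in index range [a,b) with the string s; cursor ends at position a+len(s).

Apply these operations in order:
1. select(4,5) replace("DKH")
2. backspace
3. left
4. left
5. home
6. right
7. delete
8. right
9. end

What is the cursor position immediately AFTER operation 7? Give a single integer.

Answer: 1

Derivation:
After op 1 (select(4,5) replace("DKH")): buf='LYUZDKH' cursor=7
After op 2 (backspace): buf='LYUZDK' cursor=6
After op 3 (left): buf='LYUZDK' cursor=5
After op 4 (left): buf='LYUZDK' cursor=4
After op 5 (home): buf='LYUZDK' cursor=0
After op 6 (right): buf='LYUZDK' cursor=1
After op 7 (delete): buf='LUZDK' cursor=1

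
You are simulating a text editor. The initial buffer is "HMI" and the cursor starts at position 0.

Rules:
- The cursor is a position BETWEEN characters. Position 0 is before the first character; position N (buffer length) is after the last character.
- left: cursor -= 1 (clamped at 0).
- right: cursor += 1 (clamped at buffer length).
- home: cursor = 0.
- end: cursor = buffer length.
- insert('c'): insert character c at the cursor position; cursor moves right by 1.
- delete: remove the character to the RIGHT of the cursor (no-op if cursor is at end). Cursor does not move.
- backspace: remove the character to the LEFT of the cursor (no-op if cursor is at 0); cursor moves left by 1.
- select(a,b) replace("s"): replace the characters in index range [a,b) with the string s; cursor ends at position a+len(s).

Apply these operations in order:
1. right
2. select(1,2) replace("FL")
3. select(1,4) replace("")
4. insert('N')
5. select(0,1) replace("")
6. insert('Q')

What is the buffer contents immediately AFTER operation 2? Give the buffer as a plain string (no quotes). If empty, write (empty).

Answer: HFLI

Derivation:
After op 1 (right): buf='HMI' cursor=1
After op 2 (select(1,2) replace("FL")): buf='HFLI' cursor=3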